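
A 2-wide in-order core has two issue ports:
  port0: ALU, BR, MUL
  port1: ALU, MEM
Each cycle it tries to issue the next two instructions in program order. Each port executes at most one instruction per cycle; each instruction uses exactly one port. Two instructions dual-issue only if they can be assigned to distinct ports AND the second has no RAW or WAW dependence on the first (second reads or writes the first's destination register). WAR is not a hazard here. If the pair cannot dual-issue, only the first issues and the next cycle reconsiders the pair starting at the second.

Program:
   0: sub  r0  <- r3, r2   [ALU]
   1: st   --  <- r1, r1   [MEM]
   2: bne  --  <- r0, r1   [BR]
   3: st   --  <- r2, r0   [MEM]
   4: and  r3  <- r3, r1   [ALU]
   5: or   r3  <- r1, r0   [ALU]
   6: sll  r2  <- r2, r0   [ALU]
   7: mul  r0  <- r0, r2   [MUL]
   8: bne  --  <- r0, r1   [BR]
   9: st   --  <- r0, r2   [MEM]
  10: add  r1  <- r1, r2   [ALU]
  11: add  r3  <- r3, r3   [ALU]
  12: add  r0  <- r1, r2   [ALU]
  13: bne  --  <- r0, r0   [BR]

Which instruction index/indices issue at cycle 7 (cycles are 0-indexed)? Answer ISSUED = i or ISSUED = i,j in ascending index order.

ISSUED = 12

  cy0 -> i0&i1 (sub;st) 2-wide
  cy1 -> i2&i3 (bne;st) 2-wide
  cy2 -> i4 (and) WAW r3
  cy3 -> i5&i6 (or;sll) 2-wide
  cy4 -> i7 (mul) no-port MUL/BR
  cy5 -> i8&i9 (bne;st) 2-wide
  cy6 -> i10&i11 (add;add) 2-wide
  cy7 -> i12 (add) RAW r0
  cy8 -> i13 (bne) tail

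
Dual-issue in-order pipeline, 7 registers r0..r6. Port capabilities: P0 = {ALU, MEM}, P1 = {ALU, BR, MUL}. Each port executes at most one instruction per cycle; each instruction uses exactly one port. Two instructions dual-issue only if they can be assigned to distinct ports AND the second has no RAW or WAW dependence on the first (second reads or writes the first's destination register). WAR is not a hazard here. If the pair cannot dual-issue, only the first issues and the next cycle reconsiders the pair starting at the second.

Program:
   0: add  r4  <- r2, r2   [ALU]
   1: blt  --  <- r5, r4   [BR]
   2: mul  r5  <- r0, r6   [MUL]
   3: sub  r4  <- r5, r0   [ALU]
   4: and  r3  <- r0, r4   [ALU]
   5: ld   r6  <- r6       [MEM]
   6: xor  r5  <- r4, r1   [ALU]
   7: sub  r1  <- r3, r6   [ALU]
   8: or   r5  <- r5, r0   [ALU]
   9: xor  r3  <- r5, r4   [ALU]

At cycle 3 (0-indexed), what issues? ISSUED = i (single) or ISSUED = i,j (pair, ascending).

c0: i0 add.ALU  RAW r4
c1: i1 blt.BR  no-port BR/MUL
c2: i2 mul.MUL  RAW r5
c3: i3 sub.ALU  RAW r4
c4: i4,i5 and.ALU/ld.MEM  dual
c5: i6,i7 xor.ALU/sub.ALU  dual
c6: i8 or.ALU  RAW r5
c7: i9 xor.ALU  tail

ISSUED = 3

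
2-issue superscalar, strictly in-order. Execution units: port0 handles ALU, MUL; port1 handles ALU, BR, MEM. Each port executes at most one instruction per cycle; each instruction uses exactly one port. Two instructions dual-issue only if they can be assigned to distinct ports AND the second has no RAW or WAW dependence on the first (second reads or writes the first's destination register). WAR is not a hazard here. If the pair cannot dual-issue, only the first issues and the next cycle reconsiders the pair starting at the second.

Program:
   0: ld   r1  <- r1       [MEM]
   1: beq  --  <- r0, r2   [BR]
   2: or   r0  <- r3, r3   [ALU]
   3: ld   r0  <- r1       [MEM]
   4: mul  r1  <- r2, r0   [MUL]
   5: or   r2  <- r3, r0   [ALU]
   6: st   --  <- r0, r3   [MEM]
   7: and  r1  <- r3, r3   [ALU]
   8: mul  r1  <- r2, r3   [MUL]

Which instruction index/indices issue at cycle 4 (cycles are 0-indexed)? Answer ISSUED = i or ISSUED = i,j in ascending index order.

#0 head=0: ld.MEM i0 no-port MEM/BR
#1 head=1: beq.BR;or.ALU i1,i2 2-wide
#2 head=3: ld.MEM i3 RAW r0
#3 head=4: mul.MUL;or.ALU i4,i5 2-wide
#4 head=6: st.MEM;and.ALU i6,i7 2-wide
#5 head=8: mul.MUL i8 tail

ISSUED = 6,7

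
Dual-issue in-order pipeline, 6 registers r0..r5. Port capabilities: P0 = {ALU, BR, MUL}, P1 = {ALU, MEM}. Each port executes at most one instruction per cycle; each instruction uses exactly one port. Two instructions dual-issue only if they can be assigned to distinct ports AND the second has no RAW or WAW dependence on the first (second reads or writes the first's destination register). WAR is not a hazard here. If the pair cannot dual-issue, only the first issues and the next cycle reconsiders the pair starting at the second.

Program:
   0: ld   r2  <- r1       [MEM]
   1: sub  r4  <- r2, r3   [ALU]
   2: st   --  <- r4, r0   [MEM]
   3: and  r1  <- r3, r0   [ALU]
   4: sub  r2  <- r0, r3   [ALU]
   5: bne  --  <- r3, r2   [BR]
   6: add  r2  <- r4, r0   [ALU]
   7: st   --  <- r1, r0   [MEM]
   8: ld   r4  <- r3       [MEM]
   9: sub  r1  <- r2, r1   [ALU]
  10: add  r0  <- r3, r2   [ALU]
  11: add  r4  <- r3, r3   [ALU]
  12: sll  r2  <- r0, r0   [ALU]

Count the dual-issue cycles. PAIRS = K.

#0 head=0: ld.MEM i0 RAW r2
#1 head=1: sub.ALU i1 RAW r4
#2 head=2: st.MEM+and.ALU i2,i3 dual
#3 head=4: sub.ALU i4 RAW r2
#4 head=5: bne.BR+add.ALU i5,i6 dual
#5 head=7: st.MEM i7 no-port MEM/MEM
#6 head=8: ld.MEM+sub.ALU i8,i9 dual
#7 head=10: add.ALU+add.ALU i10,i11 dual
#8 head=12: sll.ALU i12 tail

PAIRS = 4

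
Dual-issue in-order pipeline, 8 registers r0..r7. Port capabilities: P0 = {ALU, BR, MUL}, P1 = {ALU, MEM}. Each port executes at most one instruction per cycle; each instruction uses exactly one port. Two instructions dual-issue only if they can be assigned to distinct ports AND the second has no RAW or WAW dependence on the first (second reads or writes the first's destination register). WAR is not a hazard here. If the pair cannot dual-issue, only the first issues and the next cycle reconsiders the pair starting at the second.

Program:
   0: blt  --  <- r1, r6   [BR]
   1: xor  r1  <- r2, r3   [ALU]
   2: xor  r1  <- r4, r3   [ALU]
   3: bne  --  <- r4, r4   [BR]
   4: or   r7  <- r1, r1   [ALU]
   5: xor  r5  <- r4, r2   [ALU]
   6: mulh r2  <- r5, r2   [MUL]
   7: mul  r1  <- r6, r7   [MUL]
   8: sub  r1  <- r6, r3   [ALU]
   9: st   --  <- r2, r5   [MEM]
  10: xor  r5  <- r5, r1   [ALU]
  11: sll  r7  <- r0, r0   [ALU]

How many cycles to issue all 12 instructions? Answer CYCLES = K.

#0 head=0: blt/xor i0,i1 pair
#1 head=2: xor/bne i2,i3 pair
#2 head=4: or/xor i4,i5 pair
#3 head=6: mulh i6 no-port MUL/MUL
#4 head=7: mul i7 WAW r1
#5 head=8: sub/st i8,i9 pair
#6 head=10: xor/sll i10,i11 pair

CYCLES = 7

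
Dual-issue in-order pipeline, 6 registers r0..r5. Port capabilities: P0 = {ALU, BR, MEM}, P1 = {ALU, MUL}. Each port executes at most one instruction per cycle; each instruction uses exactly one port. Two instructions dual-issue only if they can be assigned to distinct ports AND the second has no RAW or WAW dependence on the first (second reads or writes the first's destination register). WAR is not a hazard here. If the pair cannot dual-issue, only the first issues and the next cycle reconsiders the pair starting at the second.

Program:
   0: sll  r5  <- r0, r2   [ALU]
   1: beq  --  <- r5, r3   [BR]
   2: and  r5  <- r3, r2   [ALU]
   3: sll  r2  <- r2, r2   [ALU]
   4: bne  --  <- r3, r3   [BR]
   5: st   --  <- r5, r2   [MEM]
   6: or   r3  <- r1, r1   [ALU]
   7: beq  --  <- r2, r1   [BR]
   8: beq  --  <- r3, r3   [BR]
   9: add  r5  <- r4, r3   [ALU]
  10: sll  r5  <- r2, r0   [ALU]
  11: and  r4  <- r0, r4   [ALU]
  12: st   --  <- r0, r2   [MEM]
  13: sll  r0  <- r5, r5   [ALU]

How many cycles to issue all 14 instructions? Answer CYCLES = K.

CYCLES = 8

t=0 i0:sll.ALU ; RAW r5
t=1 i1&i2:beq.BR;and.ALU ; dual
t=2 i3&i4:sll.ALU;bne.BR ; dual
t=3 i5&i6:st.MEM;or.ALU ; dual
t=4 i7:beq.BR ; no-port BR/BR
t=5 i8&i9:beq.BR;add.ALU ; dual
t=6 i10&i11:sll.ALU;and.ALU ; dual
t=7 i12&i13:st.MEM;sll.ALU ; dual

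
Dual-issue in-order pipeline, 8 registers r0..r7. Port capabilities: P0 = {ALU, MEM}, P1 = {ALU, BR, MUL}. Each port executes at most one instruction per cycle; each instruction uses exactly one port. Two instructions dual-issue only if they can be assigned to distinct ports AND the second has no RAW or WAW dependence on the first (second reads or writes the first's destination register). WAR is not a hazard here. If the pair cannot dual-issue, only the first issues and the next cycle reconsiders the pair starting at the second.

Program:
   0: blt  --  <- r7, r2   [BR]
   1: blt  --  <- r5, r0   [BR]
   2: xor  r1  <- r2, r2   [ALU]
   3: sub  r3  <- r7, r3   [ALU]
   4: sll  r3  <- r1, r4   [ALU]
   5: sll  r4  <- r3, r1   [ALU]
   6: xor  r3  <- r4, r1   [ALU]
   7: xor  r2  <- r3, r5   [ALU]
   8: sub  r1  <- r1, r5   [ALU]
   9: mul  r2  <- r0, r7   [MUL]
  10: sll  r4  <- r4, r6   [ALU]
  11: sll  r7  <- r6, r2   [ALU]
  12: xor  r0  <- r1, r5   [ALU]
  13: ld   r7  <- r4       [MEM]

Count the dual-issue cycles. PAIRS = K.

t=0 i0:blt.BR ; no-port BR/BR
t=1 i1+i2:blt.BR/xor.ALU ; pair
t=2 i3:sub.ALU ; WAW r3
t=3 i4:sll.ALU ; RAW r3
t=4 i5:sll.ALU ; RAW r4
t=5 i6:xor.ALU ; RAW r3
t=6 i7+i8:xor.ALU/sub.ALU ; pair
t=7 i9+i10:mul.MUL/sll.ALU ; pair
t=8 i11+i12:sll.ALU/xor.ALU ; pair
t=9 i13:ld.MEM ; tail

PAIRS = 4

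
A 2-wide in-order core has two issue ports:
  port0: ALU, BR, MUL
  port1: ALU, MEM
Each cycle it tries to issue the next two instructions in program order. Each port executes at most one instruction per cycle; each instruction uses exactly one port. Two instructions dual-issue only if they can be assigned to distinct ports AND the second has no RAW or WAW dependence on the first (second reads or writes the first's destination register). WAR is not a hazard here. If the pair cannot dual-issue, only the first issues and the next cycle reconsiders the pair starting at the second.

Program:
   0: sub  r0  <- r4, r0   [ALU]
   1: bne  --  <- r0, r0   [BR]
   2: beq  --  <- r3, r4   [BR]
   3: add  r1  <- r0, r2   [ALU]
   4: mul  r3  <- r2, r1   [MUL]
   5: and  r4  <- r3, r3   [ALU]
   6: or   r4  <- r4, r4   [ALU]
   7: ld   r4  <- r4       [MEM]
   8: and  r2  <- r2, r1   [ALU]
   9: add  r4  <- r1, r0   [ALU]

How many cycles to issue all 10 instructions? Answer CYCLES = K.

c0: i0 sub.ALU  RAW r0
c1: i1 bne.BR  no-port BR/BR
c2: i2&i3 beq.BR;add.ALU  pair
c3: i4 mul.MUL  RAW r3
c4: i5 and.ALU  RAW+WAW r4
c5: i6 or.ALU  RAW+WAW r4
c6: i7&i8 ld.MEM;and.ALU  pair
c7: i9 add.ALU  tail

CYCLES = 8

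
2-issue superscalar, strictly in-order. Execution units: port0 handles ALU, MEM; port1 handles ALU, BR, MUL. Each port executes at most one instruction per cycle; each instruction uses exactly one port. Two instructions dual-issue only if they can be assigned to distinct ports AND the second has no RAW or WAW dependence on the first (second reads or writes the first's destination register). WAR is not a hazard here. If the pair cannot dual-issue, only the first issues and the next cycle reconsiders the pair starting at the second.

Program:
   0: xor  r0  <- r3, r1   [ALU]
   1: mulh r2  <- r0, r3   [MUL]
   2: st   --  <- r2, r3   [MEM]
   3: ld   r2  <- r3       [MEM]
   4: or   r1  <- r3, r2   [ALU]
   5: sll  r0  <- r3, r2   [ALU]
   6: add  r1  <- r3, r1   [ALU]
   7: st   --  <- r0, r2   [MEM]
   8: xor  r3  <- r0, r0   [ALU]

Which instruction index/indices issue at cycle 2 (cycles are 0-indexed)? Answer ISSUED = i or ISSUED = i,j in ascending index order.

ISSUED = 2

t=0 i0:xor.ALU ; RAW r0
t=1 i1:mulh.MUL ; RAW r2
t=2 i2:st.MEM ; no-port MEM/MEM
t=3 i3:ld.MEM ; RAW r2
t=4 i4/i5:or.ALU+sll.ALU ; pair
t=5 i6/i7:add.ALU+st.MEM ; pair
t=6 i8:xor.ALU ; tail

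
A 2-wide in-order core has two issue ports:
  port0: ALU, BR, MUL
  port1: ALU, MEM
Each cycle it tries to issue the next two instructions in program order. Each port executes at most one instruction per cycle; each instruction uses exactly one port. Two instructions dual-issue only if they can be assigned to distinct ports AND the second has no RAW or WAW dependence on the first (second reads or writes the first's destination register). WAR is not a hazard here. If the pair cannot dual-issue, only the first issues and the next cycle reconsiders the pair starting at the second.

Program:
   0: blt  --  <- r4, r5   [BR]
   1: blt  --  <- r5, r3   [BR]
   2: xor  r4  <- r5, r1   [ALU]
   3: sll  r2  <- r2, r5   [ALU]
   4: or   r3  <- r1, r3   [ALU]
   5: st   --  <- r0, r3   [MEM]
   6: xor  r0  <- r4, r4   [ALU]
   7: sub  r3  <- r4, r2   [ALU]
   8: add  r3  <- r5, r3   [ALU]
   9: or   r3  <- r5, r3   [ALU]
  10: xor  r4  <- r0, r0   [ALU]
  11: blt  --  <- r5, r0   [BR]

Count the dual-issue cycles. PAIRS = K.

0. blt.BR @i0  | no-port BR/BR
1. blt.BR+xor.ALU @i1+i2  | 2-wide
2. sll.ALU+or.ALU @i3+i4  | 2-wide
3. st.MEM+xor.ALU @i5+i6  | 2-wide
4. sub.ALU @i7  | RAW+WAW r3
5. add.ALU @i8  | RAW+WAW r3
6. or.ALU+xor.ALU @i9+i10  | 2-wide
7. blt.BR @i11  | tail

PAIRS = 4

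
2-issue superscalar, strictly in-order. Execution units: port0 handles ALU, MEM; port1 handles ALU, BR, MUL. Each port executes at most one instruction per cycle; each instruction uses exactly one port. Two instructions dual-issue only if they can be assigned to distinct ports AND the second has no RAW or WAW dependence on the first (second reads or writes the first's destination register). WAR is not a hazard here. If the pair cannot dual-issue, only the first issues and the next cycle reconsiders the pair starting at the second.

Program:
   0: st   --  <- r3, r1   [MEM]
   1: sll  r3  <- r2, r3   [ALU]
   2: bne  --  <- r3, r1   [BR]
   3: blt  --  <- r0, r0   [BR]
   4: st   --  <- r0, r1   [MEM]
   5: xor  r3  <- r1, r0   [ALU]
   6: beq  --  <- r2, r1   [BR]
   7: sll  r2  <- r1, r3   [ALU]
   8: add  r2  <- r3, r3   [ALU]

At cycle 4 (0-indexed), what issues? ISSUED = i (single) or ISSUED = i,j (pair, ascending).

ISSUED = 7

0. st.MEM sll.ALU @i0,i1  | dual
1. bne.BR @i2  | no-port BR/BR
2. blt.BR st.MEM @i3,i4  | dual
3. xor.ALU beq.BR @i5,i6  | dual
4. sll.ALU @i7  | WAW r2
5. add.ALU @i8  | tail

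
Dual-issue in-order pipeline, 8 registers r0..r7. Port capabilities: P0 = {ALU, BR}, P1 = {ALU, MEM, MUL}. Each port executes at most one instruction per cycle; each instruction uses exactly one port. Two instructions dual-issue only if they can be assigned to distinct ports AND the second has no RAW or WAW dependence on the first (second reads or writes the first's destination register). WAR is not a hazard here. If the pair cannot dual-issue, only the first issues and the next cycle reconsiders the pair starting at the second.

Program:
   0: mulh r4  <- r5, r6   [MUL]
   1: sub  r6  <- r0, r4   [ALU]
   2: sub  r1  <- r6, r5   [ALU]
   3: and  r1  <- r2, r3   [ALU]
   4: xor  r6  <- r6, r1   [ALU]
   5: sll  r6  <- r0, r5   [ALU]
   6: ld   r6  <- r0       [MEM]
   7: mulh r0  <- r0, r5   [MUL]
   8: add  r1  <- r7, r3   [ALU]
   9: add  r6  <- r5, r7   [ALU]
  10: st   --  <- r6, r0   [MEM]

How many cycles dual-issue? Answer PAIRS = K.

PAIRS = 1

#0 head=0: mulh.MUL i0 RAW r4
#1 head=1: sub.ALU i1 RAW r6
#2 head=2: sub.ALU i2 WAW r1
#3 head=3: and.ALU i3 RAW r1
#4 head=4: xor.ALU i4 WAW r6
#5 head=5: sll.ALU i5 WAW r6
#6 head=6: ld.MEM i6 no-port MEM/MUL
#7 head=7: mulh.MUL add.ALU i7,i8 dual
#8 head=9: add.ALU i9 RAW r6
#9 head=10: st.MEM i10 tail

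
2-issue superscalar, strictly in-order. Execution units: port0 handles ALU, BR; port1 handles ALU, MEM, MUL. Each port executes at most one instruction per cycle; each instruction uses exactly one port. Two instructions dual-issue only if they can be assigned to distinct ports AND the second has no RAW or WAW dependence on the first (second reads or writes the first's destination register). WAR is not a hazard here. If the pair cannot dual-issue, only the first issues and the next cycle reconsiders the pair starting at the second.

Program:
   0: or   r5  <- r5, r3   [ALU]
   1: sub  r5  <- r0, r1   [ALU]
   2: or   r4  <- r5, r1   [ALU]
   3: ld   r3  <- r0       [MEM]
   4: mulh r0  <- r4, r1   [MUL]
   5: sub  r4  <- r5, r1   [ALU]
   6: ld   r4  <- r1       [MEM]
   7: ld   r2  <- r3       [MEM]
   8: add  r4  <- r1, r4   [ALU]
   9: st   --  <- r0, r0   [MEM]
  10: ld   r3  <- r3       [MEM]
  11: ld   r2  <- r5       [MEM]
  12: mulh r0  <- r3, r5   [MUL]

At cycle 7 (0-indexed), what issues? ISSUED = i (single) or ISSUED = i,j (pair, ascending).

ISSUED = 10

  cy0 -> i0 (or) WAW r5
  cy1 -> i1 (sub) RAW r5
  cy2 -> i2+i3 (or/ld) pair
  cy3 -> i4+i5 (mulh/sub) pair
  cy4 -> i6 (ld) no-port MEM/MEM
  cy5 -> i7+i8 (ld/add) pair
  cy6 -> i9 (st) no-port MEM/MEM
  cy7 -> i10 (ld) no-port MEM/MEM
  cy8 -> i11 (ld) no-port MEM/MUL
  cy9 -> i12 (mulh) tail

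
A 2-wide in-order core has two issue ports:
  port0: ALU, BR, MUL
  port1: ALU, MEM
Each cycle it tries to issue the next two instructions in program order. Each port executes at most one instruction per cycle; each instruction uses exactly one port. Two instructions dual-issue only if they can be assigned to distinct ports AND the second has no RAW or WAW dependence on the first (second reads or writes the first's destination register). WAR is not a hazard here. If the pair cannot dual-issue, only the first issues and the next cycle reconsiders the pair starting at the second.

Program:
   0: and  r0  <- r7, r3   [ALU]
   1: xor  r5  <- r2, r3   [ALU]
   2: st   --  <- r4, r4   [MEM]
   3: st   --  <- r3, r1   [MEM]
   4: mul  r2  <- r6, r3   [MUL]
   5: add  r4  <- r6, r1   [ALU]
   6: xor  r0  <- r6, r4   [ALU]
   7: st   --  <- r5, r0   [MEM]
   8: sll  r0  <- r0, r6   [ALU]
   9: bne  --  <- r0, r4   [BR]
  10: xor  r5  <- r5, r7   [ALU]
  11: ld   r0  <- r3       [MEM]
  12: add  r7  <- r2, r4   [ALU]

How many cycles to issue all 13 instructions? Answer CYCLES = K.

#0 head=0: and.ALU;xor.ALU i0+i1 2-wide
#1 head=2: st.MEM i2 no-port MEM/MEM
#2 head=3: st.MEM;mul.MUL i3+i4 2-wide
#3 head=5: add.ALU i5 RAW r4
#4 head=6: xor.ALU i6 RAW r0
#5 head=7: st.MEM;sll.ALU i7+i8 2-wide
#6 head=9: bne.BR;xor.ALU i9+i10 2-wide
#7 head=11: ld.MEM;add.ALU i11+i12 2-wide

CYCLES = 8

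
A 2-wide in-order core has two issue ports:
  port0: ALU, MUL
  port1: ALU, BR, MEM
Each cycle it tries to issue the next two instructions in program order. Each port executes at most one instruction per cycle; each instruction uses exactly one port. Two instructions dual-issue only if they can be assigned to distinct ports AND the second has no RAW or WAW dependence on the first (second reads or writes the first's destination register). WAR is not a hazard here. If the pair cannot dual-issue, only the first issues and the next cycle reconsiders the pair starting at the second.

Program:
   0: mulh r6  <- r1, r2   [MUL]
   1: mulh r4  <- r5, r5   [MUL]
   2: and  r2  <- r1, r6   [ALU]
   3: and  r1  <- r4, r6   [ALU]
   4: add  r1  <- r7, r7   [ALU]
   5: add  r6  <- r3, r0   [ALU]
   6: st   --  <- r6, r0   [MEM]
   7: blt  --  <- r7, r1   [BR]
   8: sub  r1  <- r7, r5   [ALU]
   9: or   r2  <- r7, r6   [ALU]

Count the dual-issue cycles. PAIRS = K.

PAIRS = 3

[0] i0  mulh  -- no-port MUL/MUL
[1] i1+i2  mulh/and  -- dual
[2] i3  and  -- WAW r1
[3] i4+i5  add/add  -- dual
[4] i6  st  -- no-port MEM/BR
[5] i7+i8  blt/sub  -- dual
[6] i9  or  -- tail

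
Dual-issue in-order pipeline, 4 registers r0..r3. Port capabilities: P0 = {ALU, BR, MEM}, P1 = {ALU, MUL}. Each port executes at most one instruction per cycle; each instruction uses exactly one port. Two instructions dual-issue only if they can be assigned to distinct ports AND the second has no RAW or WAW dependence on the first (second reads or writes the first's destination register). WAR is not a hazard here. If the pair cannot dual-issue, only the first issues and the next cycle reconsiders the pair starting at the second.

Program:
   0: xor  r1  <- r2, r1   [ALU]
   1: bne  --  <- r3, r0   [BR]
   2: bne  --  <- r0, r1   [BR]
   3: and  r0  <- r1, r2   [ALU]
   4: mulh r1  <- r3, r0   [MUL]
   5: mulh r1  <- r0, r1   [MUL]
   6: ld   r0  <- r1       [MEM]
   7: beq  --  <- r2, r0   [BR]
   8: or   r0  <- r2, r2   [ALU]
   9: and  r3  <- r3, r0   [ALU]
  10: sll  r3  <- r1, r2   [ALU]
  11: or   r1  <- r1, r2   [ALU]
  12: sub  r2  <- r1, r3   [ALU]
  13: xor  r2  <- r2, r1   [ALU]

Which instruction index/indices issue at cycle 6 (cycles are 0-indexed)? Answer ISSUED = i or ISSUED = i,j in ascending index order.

c0: i0&i1 xor bne  pair
c1: i2&i3 bne and  pair
c2: i4 mulh  no-port MUL/MUL
c3: i5 mulh  RAW r1
c4: i6 ld  no-port MEM/BR
c5: i7&i8 beq or  pair
c6: i9 and  WAW r3
c7: i10&i11 sll or  pair
c8: i12 sub  RAW+WAW r2
c9: i13 xor  tail

ISSUED = 9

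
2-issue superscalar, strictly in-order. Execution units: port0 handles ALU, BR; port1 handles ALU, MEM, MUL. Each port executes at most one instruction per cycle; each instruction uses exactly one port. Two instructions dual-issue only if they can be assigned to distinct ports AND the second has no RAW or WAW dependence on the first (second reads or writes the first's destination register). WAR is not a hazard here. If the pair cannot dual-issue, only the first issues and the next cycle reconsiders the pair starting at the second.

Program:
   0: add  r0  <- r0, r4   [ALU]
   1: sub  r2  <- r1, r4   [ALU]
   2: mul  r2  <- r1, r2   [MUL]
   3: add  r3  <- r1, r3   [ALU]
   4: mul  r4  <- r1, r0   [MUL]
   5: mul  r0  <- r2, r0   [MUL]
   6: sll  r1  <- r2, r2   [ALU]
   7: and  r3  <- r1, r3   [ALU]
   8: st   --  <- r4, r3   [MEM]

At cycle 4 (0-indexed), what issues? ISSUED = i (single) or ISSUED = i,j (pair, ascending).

c0: i0&i1 add.ALU+sub.ALU  2-wide
c1: i2&i3 mul.MUL+add.ALU  2-wide
c2: i4 mul.MUL  no-port MUL/MUL
c3: i5&i6 mul.MUL+sll.ALU  2-wide
c4: i7 and.ALU  RAW r3
c5: i8 st.MEM  tail

ISSUED = 7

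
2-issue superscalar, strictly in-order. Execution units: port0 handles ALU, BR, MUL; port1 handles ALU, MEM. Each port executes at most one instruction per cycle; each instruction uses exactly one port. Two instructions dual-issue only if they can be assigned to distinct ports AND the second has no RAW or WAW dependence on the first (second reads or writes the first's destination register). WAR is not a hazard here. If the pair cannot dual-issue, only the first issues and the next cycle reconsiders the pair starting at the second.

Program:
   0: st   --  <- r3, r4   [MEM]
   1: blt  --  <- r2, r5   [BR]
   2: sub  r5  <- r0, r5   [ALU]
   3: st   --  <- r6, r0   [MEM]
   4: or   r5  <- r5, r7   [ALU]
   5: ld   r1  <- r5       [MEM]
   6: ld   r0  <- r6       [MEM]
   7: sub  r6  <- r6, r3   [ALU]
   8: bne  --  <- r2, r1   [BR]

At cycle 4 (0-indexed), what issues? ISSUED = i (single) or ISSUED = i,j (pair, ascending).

ISSUED = 6,7

#0 head=0: st+blt i0+i1 2-wide
#1 head=2: sub+st i2+i3 2-wide
#2 head=4: or i4 RAW r5
#3 head=5: ld i5 no-port MEM/MEM
#4 head=6: ld+sub i6+i7 2-wide
#5 head=8: bne i8 tail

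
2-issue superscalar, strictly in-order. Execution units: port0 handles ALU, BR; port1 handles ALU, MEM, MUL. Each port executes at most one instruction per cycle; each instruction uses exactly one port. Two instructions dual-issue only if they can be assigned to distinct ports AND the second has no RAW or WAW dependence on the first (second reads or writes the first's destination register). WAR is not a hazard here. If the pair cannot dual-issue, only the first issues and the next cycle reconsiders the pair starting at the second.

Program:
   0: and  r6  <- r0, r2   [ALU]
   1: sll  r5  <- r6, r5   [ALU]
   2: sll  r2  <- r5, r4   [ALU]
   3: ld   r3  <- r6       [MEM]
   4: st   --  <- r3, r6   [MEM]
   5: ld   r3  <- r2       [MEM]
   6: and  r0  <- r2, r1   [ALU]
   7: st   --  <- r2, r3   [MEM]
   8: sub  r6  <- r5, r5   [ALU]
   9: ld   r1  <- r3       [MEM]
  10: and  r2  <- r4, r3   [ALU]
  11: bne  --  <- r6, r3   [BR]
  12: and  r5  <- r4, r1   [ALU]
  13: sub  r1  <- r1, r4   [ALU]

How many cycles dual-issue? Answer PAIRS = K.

PAIRS = 5

[0] i0  and  -- RAW r6
[1] i1  sll  -- RAW r5
[2] i2/i3  sll ld  -- dual
[3] i4  st  -- no-port MEM/MEM
[4] i5/i6  ld and  -- dual
[5] i7/i8  st sub  -- dual
[6] i9/i10  ld and  -- dual
[7] i11/i12  bne and  -- dual
[8] i13  sub  -- tail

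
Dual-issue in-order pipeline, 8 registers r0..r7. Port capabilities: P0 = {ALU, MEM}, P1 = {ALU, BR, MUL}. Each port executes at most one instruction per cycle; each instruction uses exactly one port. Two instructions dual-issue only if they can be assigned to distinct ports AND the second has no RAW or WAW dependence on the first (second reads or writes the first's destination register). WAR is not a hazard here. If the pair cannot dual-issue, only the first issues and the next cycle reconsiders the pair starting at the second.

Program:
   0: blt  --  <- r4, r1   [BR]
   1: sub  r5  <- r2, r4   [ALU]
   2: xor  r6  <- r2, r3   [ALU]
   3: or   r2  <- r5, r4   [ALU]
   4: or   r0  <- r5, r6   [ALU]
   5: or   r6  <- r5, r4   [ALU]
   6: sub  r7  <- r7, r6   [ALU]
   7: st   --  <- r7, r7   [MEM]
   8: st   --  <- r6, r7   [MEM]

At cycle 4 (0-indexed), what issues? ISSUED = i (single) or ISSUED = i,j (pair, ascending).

ISSUED = 7

c0: i0&i1 blt.BR/sub.ALU  2-wide
c1: i2&i3 xor.ALU/or.ALU  2-wide
c2: i4&i5 or.ALU/or.ALU  2-wide
c3: i6 sub.ALU  RAW r7
c4: i7 st.MEM  no-port MEM/MEM
c5: i8 st.MEM  tail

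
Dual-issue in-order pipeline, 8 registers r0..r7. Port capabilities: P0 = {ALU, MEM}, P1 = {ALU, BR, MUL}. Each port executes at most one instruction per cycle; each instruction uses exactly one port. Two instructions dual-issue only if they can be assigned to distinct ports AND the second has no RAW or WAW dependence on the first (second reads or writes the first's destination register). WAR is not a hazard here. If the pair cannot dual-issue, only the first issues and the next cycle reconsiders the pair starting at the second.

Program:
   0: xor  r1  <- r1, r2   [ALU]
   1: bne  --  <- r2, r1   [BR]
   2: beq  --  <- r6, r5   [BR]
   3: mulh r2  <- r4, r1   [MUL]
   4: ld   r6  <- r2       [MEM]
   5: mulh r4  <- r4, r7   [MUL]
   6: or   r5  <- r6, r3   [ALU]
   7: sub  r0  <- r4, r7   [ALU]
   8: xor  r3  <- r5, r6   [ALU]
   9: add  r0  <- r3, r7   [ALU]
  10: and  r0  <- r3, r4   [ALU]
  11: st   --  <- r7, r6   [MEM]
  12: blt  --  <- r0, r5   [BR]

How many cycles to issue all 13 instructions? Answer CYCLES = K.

  cy0 -> i0 (xor) RAW r1
  cy1 -> i1 (bne) no-port BR/BR
  cy2 -> i2 (beq) no-port BR/MUL
  cy3 -> i3 (mulh) RAW r2
  cy4 -> i4/i5 (ld;mulh) 2-wide
  cy5 -> i6/i7 (or;sub) 2-wide
  cy6 -> i8 (xor) RAW r3
  cy7 -> i9 (add) WAW r0
  cy8 -> i10/i11 (and;st) 2-wide
  cy9 -> i12 (blt) tail

CYCLES = 10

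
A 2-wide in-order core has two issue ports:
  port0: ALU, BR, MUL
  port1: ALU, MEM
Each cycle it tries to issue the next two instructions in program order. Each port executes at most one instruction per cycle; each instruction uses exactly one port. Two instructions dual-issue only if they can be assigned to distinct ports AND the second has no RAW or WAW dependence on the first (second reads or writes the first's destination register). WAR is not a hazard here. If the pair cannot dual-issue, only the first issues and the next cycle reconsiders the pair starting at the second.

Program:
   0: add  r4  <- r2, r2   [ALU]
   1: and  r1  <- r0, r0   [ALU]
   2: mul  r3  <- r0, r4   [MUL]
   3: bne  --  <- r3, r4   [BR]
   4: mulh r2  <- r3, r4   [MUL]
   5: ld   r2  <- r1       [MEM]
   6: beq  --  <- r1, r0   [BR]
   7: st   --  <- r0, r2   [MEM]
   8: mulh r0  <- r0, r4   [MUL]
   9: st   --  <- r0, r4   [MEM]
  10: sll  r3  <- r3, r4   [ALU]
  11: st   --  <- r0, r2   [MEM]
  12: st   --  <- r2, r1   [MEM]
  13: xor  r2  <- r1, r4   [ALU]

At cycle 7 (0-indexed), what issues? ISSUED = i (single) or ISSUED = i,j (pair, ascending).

ISSUED = 11

t=0 i0,i1:add.ALU+and.ALU ; 2-wide
t=1 i2:mul.MUL ; no-port MUL/BR
t=2 i3:bne.BR ; no-port BR/MUL
t=3 i4:mulh.MUL ; WAW r2
t=4 i5,i6:ld.MEM+beq.BR ; 2-wide
t=5 i7,i8:st.MEM+mulh.MUL ; 2-wide
t=6 i9,i10:st.MEM+sll.ALU ; 2-wide
t=7 i11:st.MEM ; no-port MEM/MEM
t=8 i12,i13:st.MEM+xor.ALU ; 2-wide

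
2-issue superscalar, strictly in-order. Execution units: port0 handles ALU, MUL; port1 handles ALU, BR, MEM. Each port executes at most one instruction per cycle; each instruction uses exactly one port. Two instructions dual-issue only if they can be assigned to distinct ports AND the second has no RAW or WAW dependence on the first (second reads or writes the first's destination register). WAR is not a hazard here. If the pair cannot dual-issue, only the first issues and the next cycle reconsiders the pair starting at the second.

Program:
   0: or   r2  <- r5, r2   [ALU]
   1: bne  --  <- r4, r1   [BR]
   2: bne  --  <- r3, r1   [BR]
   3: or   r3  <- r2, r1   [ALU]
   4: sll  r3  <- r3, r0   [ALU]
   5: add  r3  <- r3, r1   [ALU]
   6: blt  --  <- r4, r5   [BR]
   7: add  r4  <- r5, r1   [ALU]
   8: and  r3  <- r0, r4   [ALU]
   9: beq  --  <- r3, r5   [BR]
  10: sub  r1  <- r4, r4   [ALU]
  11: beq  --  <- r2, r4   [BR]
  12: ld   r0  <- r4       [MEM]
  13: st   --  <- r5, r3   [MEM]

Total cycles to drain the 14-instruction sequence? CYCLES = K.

0. or/bne @i0&i1  | 2-wide
1. bne/or @i2&i3  | 2-wide
2. sll @i4  | RAW+WAW r3
3. add/blt @i5&i6  | 2-wide
4. add @i7  | RAW r4
5. and @i8  | RAW r3
6. beq/sub @i9&i10  | 2-wide
7. beq @i11  | no-port BR/MEM
8. ld @i12  | no-port MEM/MEM
9. st @i13  | tail

CYCLES = 10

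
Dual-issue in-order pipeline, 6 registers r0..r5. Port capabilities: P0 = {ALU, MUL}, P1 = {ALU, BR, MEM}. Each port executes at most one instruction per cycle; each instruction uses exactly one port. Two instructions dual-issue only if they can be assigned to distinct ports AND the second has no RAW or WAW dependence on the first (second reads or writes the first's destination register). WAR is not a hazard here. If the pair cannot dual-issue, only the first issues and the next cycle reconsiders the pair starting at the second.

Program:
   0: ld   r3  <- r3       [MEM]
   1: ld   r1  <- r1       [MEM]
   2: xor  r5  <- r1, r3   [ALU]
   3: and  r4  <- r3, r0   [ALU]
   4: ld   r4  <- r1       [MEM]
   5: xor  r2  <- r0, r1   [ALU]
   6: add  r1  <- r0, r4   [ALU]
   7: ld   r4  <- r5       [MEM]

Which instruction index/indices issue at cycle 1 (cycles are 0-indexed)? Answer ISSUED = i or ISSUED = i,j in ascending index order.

ISSUED = 1

t=0 i0:ld.MEM ; no-port MEM/MEM
t=1 i1:ld.MEM ; RAW r1
t=2 i2&i3:xor.ALU/and.ALU ; dual
t=3 i4&i5:ld.MEM/xor.ALU ; dual
t=4 i6&i7:add.ALU/ld.MEM ; dual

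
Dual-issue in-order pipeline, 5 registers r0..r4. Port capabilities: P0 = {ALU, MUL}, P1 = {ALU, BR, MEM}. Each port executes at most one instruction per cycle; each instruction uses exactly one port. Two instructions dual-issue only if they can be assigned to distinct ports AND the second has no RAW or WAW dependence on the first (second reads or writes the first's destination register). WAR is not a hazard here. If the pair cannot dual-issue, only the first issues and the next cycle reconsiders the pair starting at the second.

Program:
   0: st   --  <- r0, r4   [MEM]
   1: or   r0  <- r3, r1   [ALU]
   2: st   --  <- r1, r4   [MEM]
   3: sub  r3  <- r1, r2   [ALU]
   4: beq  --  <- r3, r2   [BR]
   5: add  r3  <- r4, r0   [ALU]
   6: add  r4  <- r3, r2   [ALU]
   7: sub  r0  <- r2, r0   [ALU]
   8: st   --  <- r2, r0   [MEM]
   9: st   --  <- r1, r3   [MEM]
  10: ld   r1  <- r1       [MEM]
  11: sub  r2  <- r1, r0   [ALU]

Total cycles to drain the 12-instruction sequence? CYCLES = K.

CYCLES = 8

0. st;or @i0,i1  | 2-wide
1. st;sub @i2,i3  | 2-wide
2. beq;add @i4,i5  | 2-wide
3. add;sub @i6,i7  | 2-wide
4. st @i8  | no-port MEM/MEM
5. st @i9  | no-port MEM/MEM
6. ld @i10  | RAW r1
7. sub @i11  | tail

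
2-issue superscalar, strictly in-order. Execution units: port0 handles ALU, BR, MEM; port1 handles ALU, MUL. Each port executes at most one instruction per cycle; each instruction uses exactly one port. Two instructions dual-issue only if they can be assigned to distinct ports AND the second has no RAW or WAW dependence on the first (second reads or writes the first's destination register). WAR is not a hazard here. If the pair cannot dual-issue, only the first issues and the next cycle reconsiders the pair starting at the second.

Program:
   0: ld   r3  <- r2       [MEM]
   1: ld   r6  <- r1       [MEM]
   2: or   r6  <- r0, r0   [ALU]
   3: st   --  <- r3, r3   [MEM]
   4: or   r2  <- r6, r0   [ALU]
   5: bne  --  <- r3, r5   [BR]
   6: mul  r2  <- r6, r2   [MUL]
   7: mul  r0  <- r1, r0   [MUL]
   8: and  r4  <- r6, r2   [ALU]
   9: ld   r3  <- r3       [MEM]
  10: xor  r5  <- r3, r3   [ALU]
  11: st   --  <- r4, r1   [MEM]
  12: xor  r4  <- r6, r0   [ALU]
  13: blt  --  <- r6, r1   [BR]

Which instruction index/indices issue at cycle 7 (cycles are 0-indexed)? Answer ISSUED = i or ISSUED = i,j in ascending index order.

ISSUED = 10,11

[0] i0  ld  -- no-port MEM/MEM
[1] i1  ld  -- WAW r6
[2] i2+i3  or st  -- pair
[3] i4+i5  or bne  -- pair
[4] i6  mul  -- no-port MUL/MUL
[5] i7+i8  mul and  -- pair
[6] i9  ld  -- RAW r3
[7] i10+i11  xor st  -- pair
[8] i12+i13  xor blt  -- pair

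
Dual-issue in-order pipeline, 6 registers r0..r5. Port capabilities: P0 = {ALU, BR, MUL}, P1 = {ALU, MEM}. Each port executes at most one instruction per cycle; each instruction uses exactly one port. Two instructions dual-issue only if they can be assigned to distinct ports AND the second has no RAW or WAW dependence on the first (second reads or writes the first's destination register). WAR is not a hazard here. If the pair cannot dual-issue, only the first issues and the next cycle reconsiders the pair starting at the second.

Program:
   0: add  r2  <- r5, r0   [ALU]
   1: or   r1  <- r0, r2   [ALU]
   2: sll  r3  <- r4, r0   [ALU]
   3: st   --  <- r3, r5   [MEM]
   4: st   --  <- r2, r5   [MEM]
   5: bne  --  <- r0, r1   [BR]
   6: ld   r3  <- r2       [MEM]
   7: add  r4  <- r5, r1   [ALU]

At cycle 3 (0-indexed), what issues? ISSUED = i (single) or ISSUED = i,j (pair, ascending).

ISSUED = 4,5

c0: i0 add  RAW r2
c1: i1&i2 or+sll  2-wide
c2: i3 st  no-port MEM/MEM
c3: i4&i5 st+bne  2-wide
c4: i6&i7 ld+add  2-wide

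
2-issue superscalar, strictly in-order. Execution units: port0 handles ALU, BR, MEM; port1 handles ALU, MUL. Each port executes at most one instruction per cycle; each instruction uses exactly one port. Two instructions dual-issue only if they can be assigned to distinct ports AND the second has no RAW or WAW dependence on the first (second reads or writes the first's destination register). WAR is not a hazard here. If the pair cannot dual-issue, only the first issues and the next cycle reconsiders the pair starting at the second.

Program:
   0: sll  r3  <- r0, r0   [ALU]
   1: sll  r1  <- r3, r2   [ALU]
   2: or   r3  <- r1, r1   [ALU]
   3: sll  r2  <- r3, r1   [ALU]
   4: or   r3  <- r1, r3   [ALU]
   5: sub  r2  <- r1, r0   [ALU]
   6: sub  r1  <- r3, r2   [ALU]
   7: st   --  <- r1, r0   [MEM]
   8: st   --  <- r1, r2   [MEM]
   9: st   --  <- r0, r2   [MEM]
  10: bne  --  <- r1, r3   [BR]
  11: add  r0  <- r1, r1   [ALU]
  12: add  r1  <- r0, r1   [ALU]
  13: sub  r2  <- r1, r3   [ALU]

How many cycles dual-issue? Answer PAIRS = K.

PAIRS = 2

c0: i0 sll  RAW r3
c1: i1 sll  RAW r1
c2: i2 or  RAW r3
c3: i3&i4 sll;or  dual
c4: i5 sub  RAW r2
c5: i6 sub  RAW r1
c6: i7 st  no-port MEM/MEM
c7: i8 st  no-port MEM/MEM
c8: i9 st  no-port MEM/BR
c9: i10&i11 bne;add  dual
c10: i12 add  RAW r1
c11: i13 sub  tail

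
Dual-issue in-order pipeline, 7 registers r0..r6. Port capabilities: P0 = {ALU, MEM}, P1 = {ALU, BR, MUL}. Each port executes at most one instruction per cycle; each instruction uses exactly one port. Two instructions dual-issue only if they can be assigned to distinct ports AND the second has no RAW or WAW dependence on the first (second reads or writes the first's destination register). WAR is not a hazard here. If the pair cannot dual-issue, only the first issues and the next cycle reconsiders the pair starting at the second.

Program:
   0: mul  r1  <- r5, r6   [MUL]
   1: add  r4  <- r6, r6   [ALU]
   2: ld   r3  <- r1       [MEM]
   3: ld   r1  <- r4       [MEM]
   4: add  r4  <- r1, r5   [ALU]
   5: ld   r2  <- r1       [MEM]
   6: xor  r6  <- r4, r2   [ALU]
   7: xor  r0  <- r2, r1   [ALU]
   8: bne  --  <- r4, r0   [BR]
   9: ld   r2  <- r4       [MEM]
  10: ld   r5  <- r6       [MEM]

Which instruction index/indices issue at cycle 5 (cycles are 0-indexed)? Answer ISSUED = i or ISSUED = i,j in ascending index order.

  cy0 -> i0+i1 (mul.MUL;add.ALU) 2-wide
  cy1 -> i2 (ld.MEM) no-port MEM/MEM
  cy2 -> i3 (ld.MEM) RAW r1
  cy3 -> i4+i5 (add.ALU;ld.MEM) 2-wide
  cy4 -> i6+i7 (xor.ALU;xor.ALU) 2-wide
  cy5 -> i8+i9 (bne.BR;ld.MEM) 2-wide
  cy6 -> i10 (ld.MEM) tail

ISSUED = 8,9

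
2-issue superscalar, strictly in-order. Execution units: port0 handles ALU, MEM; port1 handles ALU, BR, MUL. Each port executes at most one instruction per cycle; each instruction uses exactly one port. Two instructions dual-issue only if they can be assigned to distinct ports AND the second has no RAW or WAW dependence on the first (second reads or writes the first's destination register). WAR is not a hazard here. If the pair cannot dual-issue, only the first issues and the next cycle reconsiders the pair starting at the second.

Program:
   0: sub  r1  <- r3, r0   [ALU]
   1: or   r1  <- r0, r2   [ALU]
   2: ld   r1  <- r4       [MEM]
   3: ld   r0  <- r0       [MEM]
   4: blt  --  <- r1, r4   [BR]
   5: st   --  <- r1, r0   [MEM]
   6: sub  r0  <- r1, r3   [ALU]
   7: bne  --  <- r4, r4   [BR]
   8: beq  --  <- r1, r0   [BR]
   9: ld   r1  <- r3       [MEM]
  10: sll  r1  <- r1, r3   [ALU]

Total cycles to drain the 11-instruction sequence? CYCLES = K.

t=0 i0:sub ; WAW r1
t=1 i1:or ; WAW r1
t=2 i2:ld ; no-port MEM/MEM
t=3 i3,i4:ld blt ; pair
t=4 i5,i6:st sub ; pair
t=5 i7:bne ; no-port BR/BR
t=6 i8,i9:beq ld ; pair
t=7 i10:sll ; tail

CYCLES = 8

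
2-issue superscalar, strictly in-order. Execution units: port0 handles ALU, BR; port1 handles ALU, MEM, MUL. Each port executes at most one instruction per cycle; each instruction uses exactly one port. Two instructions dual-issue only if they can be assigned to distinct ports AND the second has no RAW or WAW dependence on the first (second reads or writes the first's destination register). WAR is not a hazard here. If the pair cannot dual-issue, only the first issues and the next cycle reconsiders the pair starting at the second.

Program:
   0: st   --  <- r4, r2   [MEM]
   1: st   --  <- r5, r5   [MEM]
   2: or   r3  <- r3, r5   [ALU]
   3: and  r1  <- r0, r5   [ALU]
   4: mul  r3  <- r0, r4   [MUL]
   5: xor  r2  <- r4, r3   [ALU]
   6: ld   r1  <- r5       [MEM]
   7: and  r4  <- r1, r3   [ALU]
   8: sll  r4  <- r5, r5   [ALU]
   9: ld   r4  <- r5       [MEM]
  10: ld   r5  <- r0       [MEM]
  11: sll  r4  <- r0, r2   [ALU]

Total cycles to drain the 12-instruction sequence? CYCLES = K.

CYCLES = 8

0. st @i0  | no-port MEM/MEM
1. st or @i1/i2  | pair
2. and mul @i3/i4  | pair
3. xor ld @i5/i6  | pair
4. and @i7  | WAW r4
5. sll @i8  | WAW r4
6. ld @i9  | no-port MEM/MEM
7. ld sll @i10/i11  | pair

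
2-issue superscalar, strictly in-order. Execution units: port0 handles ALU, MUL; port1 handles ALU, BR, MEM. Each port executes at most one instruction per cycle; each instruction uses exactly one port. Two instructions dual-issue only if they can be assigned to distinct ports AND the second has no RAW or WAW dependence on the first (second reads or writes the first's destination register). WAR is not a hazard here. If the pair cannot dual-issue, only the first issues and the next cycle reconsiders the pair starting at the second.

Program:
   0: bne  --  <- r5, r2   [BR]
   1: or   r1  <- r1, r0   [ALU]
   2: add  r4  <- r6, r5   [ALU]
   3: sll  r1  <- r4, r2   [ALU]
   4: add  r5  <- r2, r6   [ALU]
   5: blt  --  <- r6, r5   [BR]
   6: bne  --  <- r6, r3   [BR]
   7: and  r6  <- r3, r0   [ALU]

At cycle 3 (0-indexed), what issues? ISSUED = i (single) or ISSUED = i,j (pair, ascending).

ISSUED = 5

0. bne/or @i0&i1  | dual
1. add @i2  | RAW r4
2. sll/add @i3&i4  | dual
3. blt @i5  | no-port BR/BR
4. bne/and @i6&i7  | dual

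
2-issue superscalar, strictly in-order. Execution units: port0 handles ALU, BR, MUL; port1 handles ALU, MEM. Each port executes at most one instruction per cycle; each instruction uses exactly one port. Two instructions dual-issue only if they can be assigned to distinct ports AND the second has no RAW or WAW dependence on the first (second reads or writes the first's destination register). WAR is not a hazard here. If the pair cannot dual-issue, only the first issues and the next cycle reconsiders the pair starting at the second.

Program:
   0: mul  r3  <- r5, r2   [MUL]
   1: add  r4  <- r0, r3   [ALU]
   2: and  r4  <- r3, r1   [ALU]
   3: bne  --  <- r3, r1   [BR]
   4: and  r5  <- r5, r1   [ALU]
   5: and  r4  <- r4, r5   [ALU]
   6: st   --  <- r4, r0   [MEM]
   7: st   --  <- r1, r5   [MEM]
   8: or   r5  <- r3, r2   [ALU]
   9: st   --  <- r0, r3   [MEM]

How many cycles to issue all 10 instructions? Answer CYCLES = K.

[0] i0  mul.MUL  -- RAW r3
[1] i1  add.ALU  -- WAW r4
[2] i2,i3  and.ALU/bne.BR  -- 2-wide
[3] i4  and.ALU  -- RAW r5
[4] i5  and.ALU  -- RAW r4
[5] i6  st.MEM  -- no-port MEM/MEM
[6] i7,i8  st.MEM/or.ALU  -- 2-wide
[7] i9  st.MEM  -- tail

CYCLES = 8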